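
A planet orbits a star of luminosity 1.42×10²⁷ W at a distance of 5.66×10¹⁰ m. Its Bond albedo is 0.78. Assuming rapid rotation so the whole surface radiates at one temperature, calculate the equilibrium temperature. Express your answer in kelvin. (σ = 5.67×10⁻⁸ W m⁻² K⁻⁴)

T_eq ≈ 430 K

Flux: S = L/(4πd²) = 1.42×10²⁷/(4π×(5.66×10¹⁰)²) = 3.53×10⁴ W m⁻².
Energy balance: absorbed = emitted ⇒ πR²·S(1−A) = 4πR²·σT_eq⁴, so T_eq⁴ = S(1−A)/(4σ).
T_eq = [3.53×10⁴ × 0.22 / (4 × 5.67×10⁻⁸)]^(1/4) = (3.42×10¹⁰)^(1/4) = 430 K.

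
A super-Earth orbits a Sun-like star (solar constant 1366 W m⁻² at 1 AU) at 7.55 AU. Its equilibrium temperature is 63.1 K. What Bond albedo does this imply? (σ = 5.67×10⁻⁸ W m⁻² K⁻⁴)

Flux at 7.55 AU: S = 1366/7.55² = 24.0 W m⁻².
From T_eq⁴ = S(1−A)/(4σ): 1−A = 4σT_eq⁴/S.
1−A = 4 × 5.67×10⁻⁸ × (63.1)⁴ / 24.0 = 0.150.

A ≈ 0.85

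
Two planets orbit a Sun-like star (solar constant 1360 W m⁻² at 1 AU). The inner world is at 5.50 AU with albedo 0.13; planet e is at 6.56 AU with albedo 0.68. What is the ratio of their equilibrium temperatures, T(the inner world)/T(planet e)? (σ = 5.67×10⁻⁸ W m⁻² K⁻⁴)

T_eq = [S₀(1−A)/(4σd²)]^(1/4), so T ∝ (1−A)^(1/4) / √d.
T₁ = [1360×0.87/(4×5.67×10⁻⁸×5.50²)]^(1/4) = 114.60 K.
T₂ = [1360×0.32/(4×5.67×10⁻⁸×6.56²)]^(1/4) = 81.72 K.

T₁/T₂ ≈ 1.402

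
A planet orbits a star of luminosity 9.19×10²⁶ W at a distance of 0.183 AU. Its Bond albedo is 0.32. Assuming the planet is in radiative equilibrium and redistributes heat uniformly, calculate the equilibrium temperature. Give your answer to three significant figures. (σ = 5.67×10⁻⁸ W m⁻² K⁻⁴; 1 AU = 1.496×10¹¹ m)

T_eq ≈ 735 K

d = 0.183 AU = 2.74×10¹⁰ m.
Flux: S = L/(4πd²) = 9.19×10²⁶/(4π×(2.74×10¹⁰)²) = 9.76×10⁴ W m⁻².
Energy balance: absorbed = emitted ⇒ πR²·S(1−A) = 4πR²·σT_eq⁴, so T_eq⁴ = S(1−A)/(4σ).
T_eq = [9.76×10⁴ × 0.68 / (4 × 5.67×10⁻⁸)]^(1/4) = (2.93×10¹¹)^(1/4) = 735 K.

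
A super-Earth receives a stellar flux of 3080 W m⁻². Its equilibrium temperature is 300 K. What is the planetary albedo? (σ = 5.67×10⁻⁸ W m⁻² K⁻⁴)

From T_eq⁴ = S(1−A)/(4σ): 1−A = 4σT_eq⁴/S.
1−A = 4 × 5.67×10⁻⁸ × (300)⁴ / 3080 = 0.596.

A ≈ 0.40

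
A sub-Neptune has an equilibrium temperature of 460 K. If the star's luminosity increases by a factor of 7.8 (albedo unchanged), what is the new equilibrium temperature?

T_eq ≈ 769 K

T_eq ∝ L^(1/4) · d^(−1/2).
T′ = 460 × 7.8^(1/4) = 769 K.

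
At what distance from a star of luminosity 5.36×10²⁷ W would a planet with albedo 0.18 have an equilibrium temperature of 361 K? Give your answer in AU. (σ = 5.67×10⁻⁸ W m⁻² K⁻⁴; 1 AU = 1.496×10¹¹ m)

From T_eq⁴ = L(1−A)/(16πσd²): d = √[L(1−A)/(16πσT_eq⁴)].
d = √[5.36×10²⁷ × 0.82 / (16π × 5.67×10⁻⁸ × (361)⁴)] = 3.01×10¹¹ m = 2.01 AU.

d ≈ 2.01 AU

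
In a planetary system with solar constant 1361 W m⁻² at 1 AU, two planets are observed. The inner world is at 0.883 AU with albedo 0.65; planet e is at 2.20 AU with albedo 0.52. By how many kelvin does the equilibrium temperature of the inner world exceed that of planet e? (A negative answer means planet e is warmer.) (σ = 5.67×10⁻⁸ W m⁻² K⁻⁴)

T_eq = [S₀(1−A)/(4σd²)]^(1/4), so T ∝ (1−A)^(1/4) / √d.
T₁ = [1361×0.35/(4×5.67×10⁻⁸×0.883²)]^(1/4) = 227.82 K.
T₂ = [1361×0.48/(4×5.67×10⁻⁸×2.20²)]^(1/4) = 156.19 K.

ΔT ≈ 71.6 K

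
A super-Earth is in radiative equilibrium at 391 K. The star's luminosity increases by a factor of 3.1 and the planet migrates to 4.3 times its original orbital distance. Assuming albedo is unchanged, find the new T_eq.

T_eq ≈ 250 K

T_eq ∝ L^(1/4) · d^(−1/2).
T′ = 391 × 3.1^(1/4) / 4.3^(1/2) = 250 K.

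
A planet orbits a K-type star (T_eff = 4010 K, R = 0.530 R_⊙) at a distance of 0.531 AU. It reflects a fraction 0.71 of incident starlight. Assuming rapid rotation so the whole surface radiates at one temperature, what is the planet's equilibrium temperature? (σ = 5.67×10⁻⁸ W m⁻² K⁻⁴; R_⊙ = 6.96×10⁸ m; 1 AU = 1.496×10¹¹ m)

R_⋆ = 0.530 × 6.96×10⁸ = 3.69×10⁸ m.
d = 0.531 AU = 7.94×10¹⁰ m.
L = 4πR_⋆²σT_⋆⁴ = 4π(3.69×10⁸)² × 5.67×10⁻⁸ × (4010)⁴ = 2.51×10²⁵ W.
S = L/(4πd²) = 316 W m⁻².
Energy balance: absorbed = emitted ⇒ πR²·S(1−A) = 4πR²·σT_eq⁴, so T_eq⁴ = S(1−A)/(4σ).
T_eq = [316 × 0.29 / (4 × 5.67×10⁻⁸)]^(1/4) = (4.04×10⁸)^(1/4) = 142 K.

T_eq ≈ 142 K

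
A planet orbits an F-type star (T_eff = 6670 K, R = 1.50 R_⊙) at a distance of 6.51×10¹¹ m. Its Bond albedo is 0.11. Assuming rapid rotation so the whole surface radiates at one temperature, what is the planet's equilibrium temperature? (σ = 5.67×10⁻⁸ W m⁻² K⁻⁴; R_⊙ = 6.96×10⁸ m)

R_⋆ = 1.50 × 6.96×10⁸ = 1.04×10⁹ m.
L = 4πR_⋆²σT_⋆⁴ = 4π(1.04×10⁹)² × 5.67×10⁻⁸ × (6670)⁴ = 1.54×10²⁷ W.
S = L/(4πd²) = 289 W m⁻².
Energy balance: absorbed = emitted ⇒ πR²·S(1−A) = 4πR²·σT_eq⁴, so T_eq⁴ = S(1−A)/(4σ).
T_eq = [289 × 0.89 / (4 × 5.67×10⁻⁸)]^(1/4) = (1.13×10⁹)^(1/4) = 183 K.

T_eq ≈ 183 K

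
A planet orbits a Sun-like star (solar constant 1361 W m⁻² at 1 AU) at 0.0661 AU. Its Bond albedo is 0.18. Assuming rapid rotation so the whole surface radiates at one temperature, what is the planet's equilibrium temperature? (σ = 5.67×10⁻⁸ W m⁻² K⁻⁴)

Flux at 0.0661 AU: S = 1361/0.0661² = 3.11×10⁵ W m⁻².
Energy balance: absorbed = emitted ⇒ πR²·S(1−A) = 4πR²·σT_eq⁴, so T_eq⁴ = S(1−A)/(4σ).
T_eq = [3.11×10⁵ × 0.82 / (4 × 5.67×10⁻⁸)]^(1/4) = (1.13×10¹²)^(1/4) = 1030 K.

T_eq ≈ 1030 K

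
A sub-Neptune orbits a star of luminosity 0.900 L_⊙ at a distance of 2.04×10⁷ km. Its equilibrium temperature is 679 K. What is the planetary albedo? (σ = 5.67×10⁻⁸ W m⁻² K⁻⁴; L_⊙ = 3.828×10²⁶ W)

d = 2.04×10⁷ km = 2.04×10¹⁰ m.
L = 0.900 × 3.828×10²⁶ = 3.45×10²⁶ W.
Flux: S = L/(4πd²) = 3.45×10²⁶/(4π×(2.04×10¹⁰)²) = 6.59×10⁴ W m⁻².
From T_eq⁴ = S(1−A)/(4σ): 1−A = 4σT_eq⁴/S.
1−A = 4 × 5.67×10⁻⁸ × (679)⁴ / 6.59×10⁴ = 0.732.

A ≈ 0.27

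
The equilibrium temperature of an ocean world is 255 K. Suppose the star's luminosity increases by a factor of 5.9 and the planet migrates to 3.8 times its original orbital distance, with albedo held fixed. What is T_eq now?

T_eq ≈ 204 K

T_eq ∝ L^(1/4) · d^(−1/2).
T′ = 255 × 5.9^(1/4) / 3.8^(1/2) = 204 K.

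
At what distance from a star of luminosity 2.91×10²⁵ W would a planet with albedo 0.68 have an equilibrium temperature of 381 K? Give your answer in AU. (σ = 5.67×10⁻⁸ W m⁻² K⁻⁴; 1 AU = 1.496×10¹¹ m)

From T_eq⁴ = L(1−A)/(16πσd²): d = √[L(1−A)/(16πσT_eq⁴)].
d = √[2.91×10²⁵ × 0.32 / (16π × 5.67×10⁻⁸ × (381)⁴)] = 1.25×10¹⁰ m = 0.0832 AU.

d ≈ 0.0832 AU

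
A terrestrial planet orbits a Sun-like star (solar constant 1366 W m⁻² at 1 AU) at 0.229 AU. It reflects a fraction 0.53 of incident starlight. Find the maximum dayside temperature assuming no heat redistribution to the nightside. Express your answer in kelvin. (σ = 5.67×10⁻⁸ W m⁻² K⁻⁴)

T_ss ≈ 682 K

Flux at 0.229 AU: S = 1366/0.229² = 2.60×10⁴ W m⁻².
With no redistribution each surface element balances locally: S(1−A) = σT⁴.
T = [2.60×10⁴ × 0.47 / 5.67×10⁻⁸]^(1/4) = (2.16×10¹¹)^(1/4) = 682 K.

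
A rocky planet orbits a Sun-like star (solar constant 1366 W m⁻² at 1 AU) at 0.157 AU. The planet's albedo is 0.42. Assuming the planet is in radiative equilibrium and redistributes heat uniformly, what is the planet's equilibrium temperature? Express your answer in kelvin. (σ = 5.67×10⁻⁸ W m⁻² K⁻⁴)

T_eq ≈ 614 K

Flux at 0.157 AU: S = 1366/0.157² = 5.54×10⁴ W m⁻².
Energy balance: absorbed = emitted ⇒ πR²·S(1−A) = 4πR²·σT_eq⁴, so T_eq⁴ = S(1−A)/(4σ).
T_eq = [5.54×10⁴ × 0.58 / (4 × 5.67×10⁻⁸)]^(1/4) = (1.42×10¹¹)^(1/4) = 614 K.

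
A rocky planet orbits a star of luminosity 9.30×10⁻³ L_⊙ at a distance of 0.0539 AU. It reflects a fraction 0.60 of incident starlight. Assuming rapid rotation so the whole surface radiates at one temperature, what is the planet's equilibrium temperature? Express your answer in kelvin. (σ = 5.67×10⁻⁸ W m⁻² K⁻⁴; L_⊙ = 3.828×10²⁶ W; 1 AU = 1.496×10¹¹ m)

T_eq ≈ 296 K

d = 0.0539 AU = 8.06×10⁹ m.
L = 9.30×10⁻³ × 3.828×10²⁶ = 3.56×10²⁴ W.
Flux: S = L/(4πd²) = 3.56×10²⁴/(4π×(8.06×10⁹)²) = 4360 W m⁻².
Energy balance: absorbed = emitted ⇒ πR²·S(1−A) = 4πR²·σT_eq⁴, so T_eq⁴ = S(1−A)/(4σ).
T_eq = [4360 × 0.40 / (4 × 5.67×10⁻⁸)]^(1/4) = (7.68×10⁹)^(1/4) = 296 K.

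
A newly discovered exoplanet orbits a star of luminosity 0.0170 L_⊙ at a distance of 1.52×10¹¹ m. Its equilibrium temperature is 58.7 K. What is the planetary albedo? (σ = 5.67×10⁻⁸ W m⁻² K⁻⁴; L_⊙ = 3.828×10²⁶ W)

A ≈ 0.88

L = 0.0170 × 3.828×10²⁶ = 6.51×10²⁴ W.
Flux: S = L/(4πd²) = 6.51×10²⁴/(4π×(1.52×10¹¹)²) = 22.4 W m⁻².
From T_eq⁴ = S(1−A)/(4σ): 1−A = 4σT_eq⁴/S.
1−A = 4 × 5.67×10⁻⁸ × (58.7)⁴ / 22.4 = 0.120.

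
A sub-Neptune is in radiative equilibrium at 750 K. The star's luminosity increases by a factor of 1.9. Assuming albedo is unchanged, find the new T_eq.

T_eq ≈ 881 K

T_eq ∝ L^(1/4) · d^(−1/2).
T′ = 750 × 1.9^(1/4) = 881 K.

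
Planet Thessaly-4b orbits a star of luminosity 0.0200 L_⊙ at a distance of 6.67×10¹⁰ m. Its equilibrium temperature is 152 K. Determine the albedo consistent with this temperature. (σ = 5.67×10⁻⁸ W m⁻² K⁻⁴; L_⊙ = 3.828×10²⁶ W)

L = 0.0200 × 3.828×10²⁶ = 7.66×10²⁴ W.
Flux: S = L/(4πd²) = 7.66×10²⁴/(4π×(6.67×10¹⁰)²) = 137 W m⁻².
From T_eq⁴ = S(1−A)/(4σ): 1−A = 4σT_eq⁴/S.
1−A = 4 × 5.67×10⁻⁸ × (152)⁴ / 137 = 0.884.

A ≈ 0.12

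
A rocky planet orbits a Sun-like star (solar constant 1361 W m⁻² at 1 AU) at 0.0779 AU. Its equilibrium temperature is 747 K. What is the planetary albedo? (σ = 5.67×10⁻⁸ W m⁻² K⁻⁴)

A ≈ 0.69

Flux at 0.0779 AU: S = 1361/0.0779² = 2.24×10⁵ W m⁻².
From T_eq⁴ = S(1−A)/(4σ): 1−A = 4σT_eq⁴/S.
1−A = 4 × 5.67×10⁻⁸ × (747)⁴ / 2.24×10⁵ = 0.315.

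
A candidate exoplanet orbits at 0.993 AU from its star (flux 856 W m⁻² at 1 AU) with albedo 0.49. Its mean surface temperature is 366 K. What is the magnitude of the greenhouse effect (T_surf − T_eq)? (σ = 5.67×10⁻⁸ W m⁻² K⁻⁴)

ΔT ≈ 155.8 K

S = 856/0.993² = 868.1 W m⁻².
T_eq = [S(1−A)/(4σ)]^(1/4) = [868.1×0.51/(4×5.67×10⁻⁸)]^(1/4) = 210.2 K.
ΔT = T_surf − T_eq = 366 − 210.2.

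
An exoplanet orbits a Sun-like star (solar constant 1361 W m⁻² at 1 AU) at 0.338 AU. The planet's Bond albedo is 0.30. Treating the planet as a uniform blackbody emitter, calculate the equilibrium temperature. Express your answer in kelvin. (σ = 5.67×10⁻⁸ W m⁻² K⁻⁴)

T_eq ≈ 438 K

Flux at 0.338 AU: S = 1361/0.338² = 1.19×10⁴ W m⁻².
Energy balance: absorbed = emitted ⇒ πR²·S(1−A) = 4πR²·σT_eq⁴, so T_eq⁴ = S(1−A)/(4σ).
T_eq = [1.19×10⁴ × 0.70 / (4 × 5.67×10⁻⁸)]^(1/4) = (3.68×10¹⁰)^(1/4) = 438 K.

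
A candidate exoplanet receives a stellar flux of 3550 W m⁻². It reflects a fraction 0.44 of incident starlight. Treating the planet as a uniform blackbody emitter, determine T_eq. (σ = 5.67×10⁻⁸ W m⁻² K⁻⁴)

Energy balance: absorbed = emitted ⇒ πR²·S(1−A) = 4πR²·σT_eq⁴, so T_eq⁴ = S(1−A)/(4σ).
T_eq = [3550 × 0.56 / (4 × 5.67×10⁻⁸)]^(1/4) = (8.77×10⁹)^(1/4) = 306 K.

T_eq ≈ 306 K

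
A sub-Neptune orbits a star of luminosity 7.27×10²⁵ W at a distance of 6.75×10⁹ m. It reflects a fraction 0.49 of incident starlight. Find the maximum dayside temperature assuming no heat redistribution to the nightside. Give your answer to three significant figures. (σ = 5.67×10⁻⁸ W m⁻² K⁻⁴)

Flux: S = L/(4πd²) = 7.27×10²⁵/(4π×(6.75×10⁹)²) = 1.27×10⁵ W m⁻².
With no redistribution each surface element balances locally: S(1−A) = σT⁴.
T = [1.27×10⁵ × 0.51 / 5.67×10⁻⁸]^(1/4) = (1.14×10¹²)^(1/4) = 1030 K.

T_ss ≈ 1030 K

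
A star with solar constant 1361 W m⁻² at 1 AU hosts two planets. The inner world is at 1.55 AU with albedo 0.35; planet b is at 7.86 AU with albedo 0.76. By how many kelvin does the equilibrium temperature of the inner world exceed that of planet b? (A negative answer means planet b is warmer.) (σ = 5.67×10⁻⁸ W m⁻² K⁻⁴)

T_eq = [S₀(1−A)/(4σd²)]^(1/4), so T ∝ (1−A)^(1/4) / √d.
T₁ = [1361×0.65/(4×5.67×10⁻⁸×1.55²)]^(1/4) = 200.73 K.
T₂ = [1361×0.24/(4×5.67×10⁻⁸×7.86²)]^(1/4) = 69.49 K.

ΔT ≈ 131.2 K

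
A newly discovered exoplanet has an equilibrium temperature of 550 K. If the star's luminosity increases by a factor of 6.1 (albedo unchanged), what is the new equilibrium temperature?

T_eq ≈ 864 K

T_eq ∝ L^(1/4) · d^(−1/2).
T′ = 550 × 6.1^(1/4) = 864 K.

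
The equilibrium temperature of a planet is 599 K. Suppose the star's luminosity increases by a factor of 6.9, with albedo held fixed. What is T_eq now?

T_eq ∝ L^(1/4) · d^(−1/2).
T′ = 599 × 6.9^(1/4) = 971 K.

T_eq ≈ 971 K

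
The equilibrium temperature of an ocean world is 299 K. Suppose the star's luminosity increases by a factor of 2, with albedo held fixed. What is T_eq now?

T_eq ∝ L^(1/4) · d^(−1/2).
T′ = 299 × 2^(1/4) = 356 K.

T_eq ≈ 356 K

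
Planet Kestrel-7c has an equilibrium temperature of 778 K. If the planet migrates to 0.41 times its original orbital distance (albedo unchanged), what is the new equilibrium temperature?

T_eq ∝ L^(1/4) · d^(−1/2).
T′ = 778 / 0.41^(1/2) = 1220 K.

T_eq ≈ 1220 K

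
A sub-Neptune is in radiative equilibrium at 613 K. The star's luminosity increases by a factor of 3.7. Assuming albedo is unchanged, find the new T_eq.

T_eq ∝ L^(1/4) · d^(−1/2).
T′ = 613 × 3.7^(1/4) = 850 K.

T_eq ≈ 850 K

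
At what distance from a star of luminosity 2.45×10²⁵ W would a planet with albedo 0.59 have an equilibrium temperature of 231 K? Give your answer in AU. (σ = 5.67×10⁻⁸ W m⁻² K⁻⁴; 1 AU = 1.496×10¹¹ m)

d ≈ 0.235 AU

From T_eq⁴ = L(1−A)/(16πσd²): d = √[L(1−A)/(16πσT_eq⁴)].
d = √[2.45×10²⁵ × 0.41 / (16π × 5.67×10⁻⁸ × (231)⁴)] = 3.52×10¹⁰ m = 0.235 AU.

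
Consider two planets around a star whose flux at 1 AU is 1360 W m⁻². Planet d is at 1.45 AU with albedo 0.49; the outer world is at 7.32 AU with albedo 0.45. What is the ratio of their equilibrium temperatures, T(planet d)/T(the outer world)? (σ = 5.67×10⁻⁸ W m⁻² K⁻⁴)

T₁/T₂ ≈ 2.205

T_eq = [S₀(1−A)/(4σd²)]^(1/4), so T ∝ (1−A)^(1/4) / √d.
T₁ = [1360×0.51/(4×5.67×10⁻⁸×1.45²)]^(1/4) = 195.29 K.
T₂ = [1360×0.55/(4×5.67×10⁻⁸×7.32²)]^(1/4) = 88.57 K.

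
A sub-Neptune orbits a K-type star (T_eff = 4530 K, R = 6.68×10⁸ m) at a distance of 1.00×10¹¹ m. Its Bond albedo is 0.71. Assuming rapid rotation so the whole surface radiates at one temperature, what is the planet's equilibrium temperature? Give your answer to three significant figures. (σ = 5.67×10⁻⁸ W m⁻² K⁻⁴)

L = 4πR_⋆²σT_⋆⁴ = 4π(6.68×10⁸)² × 5.67×10⁻⁸ × (4530)⁴ = 1.34×10²⁶ W.
S = L/(4πd²) = 1070 W m⁻².
Energy balance: absorbed = emitted ⇒ πR²·S(1−A) = 4πR²·σT_eq⁴, so T_eq⁴ = S(1−A)/(4σ).
T_eq = [1070 × 0.29 / (4 × 5.67×10⁻⁸)]^(1/4) = (1.36×10⁹)^(1/4) = 192 K.

T_eq ≈ 192 K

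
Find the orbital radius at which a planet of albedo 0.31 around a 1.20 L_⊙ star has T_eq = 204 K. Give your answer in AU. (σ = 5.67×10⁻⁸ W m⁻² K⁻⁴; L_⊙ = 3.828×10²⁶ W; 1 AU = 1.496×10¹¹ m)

d ≈ 1.69 AU

L = 1.20 × 3.828×10²⁶ = 4.59×10²⁶ W.
From T_eq⁴ = L(1−A)/(16πσd²): d = √[L(1−A)/(16πσT_eq⁴)].
d = √[4.59×10²⁶ × 0.69 / (16π × 5.67×10⁻⁸ × (204)⁴)] = 2.53×10¹¹ m = 1.69 AU.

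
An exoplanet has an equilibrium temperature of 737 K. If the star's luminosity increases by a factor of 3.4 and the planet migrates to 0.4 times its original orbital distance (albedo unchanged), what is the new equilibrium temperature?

T_eq ∝ L^(1/4) · d^(−1/2).
T′ = 737 × 3.4^(1/4) / 0.4^(1/2) = 1580 K.

T_eq ≈ 1580 K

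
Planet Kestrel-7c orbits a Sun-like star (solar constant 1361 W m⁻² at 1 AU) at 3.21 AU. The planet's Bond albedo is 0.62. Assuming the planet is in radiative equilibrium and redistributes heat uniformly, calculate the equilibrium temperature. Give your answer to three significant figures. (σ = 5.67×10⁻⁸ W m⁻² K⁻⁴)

T_eq ≈ 122 K

Flux at 3.21 AU: S = 1361/3.21² = 132 W m⁻².
Energy balance: absorbed = emitted ⇒ πR²·S(1−A) = 4πR²·σT_eq⁴, so T_eq⁴ = S(1−A)/(4σ).
T_eq = [132 × 0.38 / (4 × 5.67×10⁻⁸)]^(1/4) = (2.21×10⁸)^(1/4) = 122 K.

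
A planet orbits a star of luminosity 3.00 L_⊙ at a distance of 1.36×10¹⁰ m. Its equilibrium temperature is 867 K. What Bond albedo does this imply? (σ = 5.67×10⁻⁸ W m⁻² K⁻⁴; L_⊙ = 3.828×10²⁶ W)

L = 3.00 × 3.828×10²⁶ = 1.15×10²⁷ W.
Flux: S = L/(4πd²) = 1.15×10²⁷/(4π×(1.36×10¹⁰)²) = 4.94×10⁵ W m⁻².
From T_eq⁴ = S(1−A)/(4σ): 1−A = 4σT_eq⁴/S.
1−A = 4 × 5.67×10⁻⁸ × (867)⁴ / 4.94×10⁵ = 0.259.

A ≈ 0.74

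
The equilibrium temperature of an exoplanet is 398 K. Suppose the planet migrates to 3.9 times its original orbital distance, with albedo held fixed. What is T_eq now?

T_eq ∝ L^(1/4) · d^(−1/2).
T′ = 398 / 3.9^(1/2) = 202 K.

T_eq ≈ 202 K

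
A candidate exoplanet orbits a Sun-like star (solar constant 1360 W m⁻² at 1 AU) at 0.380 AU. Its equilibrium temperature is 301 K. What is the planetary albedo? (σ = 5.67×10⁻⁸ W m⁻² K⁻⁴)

Flux at 0.380 AU: S = 1360/0.380² = 9420 W m⁻².
From T_eq⁴ = S(1−A)/(4σ): 1−A = 4σT_eq⁴/S.
1−A = 4 × 5.67×10⁻⁸ × (301)⁴ / 9420 = 0.198.

A ≈ 0.80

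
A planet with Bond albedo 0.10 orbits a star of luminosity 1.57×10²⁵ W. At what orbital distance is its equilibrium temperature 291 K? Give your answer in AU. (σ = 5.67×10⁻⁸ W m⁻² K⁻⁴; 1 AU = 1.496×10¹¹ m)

d ≈ 0.176 AU

From T_eq⁴ = L(1−A)/(16πσd²): d = √[L(1−A)/(16πσT_eq⁴)].
d = √[1.57×10²⁵ × 0.90 / (16π × 5.67×10⁻⁸ × (291)⁴)] = 2.63×10¹⁰ m = 0.176 AU.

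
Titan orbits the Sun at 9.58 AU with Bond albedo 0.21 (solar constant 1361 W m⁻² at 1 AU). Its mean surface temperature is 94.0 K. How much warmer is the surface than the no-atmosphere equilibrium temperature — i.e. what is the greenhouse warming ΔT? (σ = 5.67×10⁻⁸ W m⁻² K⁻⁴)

S = 1361/9.58² = 14.83 W m⁻².
T_eq = [S(1−A)/(4σ)]^(1/4) = [14.83×0.79/(4×5.67×10⁻⁸)]^(1/4) = 84.8 K.
ΔT = T_surf − T_eq = 94 − 84.8.

ΔT ≈ 9.2 K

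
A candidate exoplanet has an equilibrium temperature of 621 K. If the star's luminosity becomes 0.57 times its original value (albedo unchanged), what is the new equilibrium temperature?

T_eq ≈ 540 K

T_eq ∝ L^(1/4) · d^(−1/2).
T′ = 621 × 0.57^(1/4) = 540 K.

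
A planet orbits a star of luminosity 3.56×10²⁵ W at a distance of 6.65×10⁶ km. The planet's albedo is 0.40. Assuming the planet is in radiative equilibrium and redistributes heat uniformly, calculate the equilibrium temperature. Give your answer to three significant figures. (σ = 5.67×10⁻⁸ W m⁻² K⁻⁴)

T_eq ≈ 642 K

d = 6.65×10⁶ km = 6.65×10⁹ m.
Flux: S = L/(4πd²) = 3.56×10²⁵/(4π×(6.65×10⁹)²) = 6.41×10⁴ W m⁻².
Energy balance: absorbed = emitted ⇒ πR²·S(1−A) = 4πR²·σT_eq⁴, so T_eq⁴ = S(1−A)/(4σ).
T_eq = [6.41×10⁴ × 0.60 / (4 × 5.67×10⁻⁸)]^(1/4) = (1.69×10¹¹)^(1/4) = 642 K.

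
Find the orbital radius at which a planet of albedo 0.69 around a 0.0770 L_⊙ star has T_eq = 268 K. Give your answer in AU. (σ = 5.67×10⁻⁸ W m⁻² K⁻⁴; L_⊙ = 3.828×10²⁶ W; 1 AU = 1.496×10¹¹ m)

L = 0.0770 × 3.828×10²⁶ = 2.95×10²⁵ W.
From T_eq⁴ = L(1−A)/(16πσd²): d = √[L(1−A)/(16πσT_eq⁴)].
d = √[2.95×10²⁵ × 0.31 / (16π × 5.67×10⁻⁸ × (268)⁴)] = 2.49×10¹⁰ m = 0.167 AU.

d ≈ 0.167 AU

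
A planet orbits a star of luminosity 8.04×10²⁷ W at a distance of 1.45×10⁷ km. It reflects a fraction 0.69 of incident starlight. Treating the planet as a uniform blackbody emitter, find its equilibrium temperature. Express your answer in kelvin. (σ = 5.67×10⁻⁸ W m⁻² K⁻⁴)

d = 1.45×10⁷ km = 1.45×10¹⁰ m.
Flux: S = L/(4πd²) = 8.04×10²⁷/(4π×(1.45×10¹⁰)²) = 3.04×10⁶ W m⁻².
Energy balance: absorbed = emitted ⇒ πR²·S(1−A) = 4πR²·σT_eq⁴, so T_eq⁴ = S(1−A)/(4σ).
T_eq = [3.04×10⁶ × 0.31 / (4 × 5.67×10⁻⁸)]^(1/4) = (4.16×10¹²)^(1/4) = 1430 K.

T_eq ≈ 1430 K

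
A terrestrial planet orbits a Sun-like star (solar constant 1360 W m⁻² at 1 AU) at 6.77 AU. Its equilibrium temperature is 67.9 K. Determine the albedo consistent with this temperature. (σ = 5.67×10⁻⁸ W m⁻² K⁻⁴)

Flux at 6.77 AU: S = 1360/6.77² = 29.7 W m⁻².
From T_eq⁴ = S(1−A)/(4σ): 1−A = 4σT_eq⁴/S.
1−A = 4 × 5.67×10⁻⁸ × (67.9)⁴ / 29.7 = 0.162.

A ≈ 0.84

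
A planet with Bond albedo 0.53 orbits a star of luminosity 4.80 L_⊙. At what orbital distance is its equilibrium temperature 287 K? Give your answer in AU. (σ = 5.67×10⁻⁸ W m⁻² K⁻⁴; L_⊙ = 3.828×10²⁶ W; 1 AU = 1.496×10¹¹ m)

L = 4.80 × 3.828×10²⁶ = 1.84×10²⁷ W.
From T_eq⁴ = L(1−A)/(16πσd²): d = √[L(1−A)/(16πσT_eq⁴)].
d = √[1.84×10²⁷ × 0.47 / (16π × 5.67×10⁻⁸ × (287)⁴)] = 2.11×10¹¹ m = 1.41 AU.

d ≈ 1.41 AU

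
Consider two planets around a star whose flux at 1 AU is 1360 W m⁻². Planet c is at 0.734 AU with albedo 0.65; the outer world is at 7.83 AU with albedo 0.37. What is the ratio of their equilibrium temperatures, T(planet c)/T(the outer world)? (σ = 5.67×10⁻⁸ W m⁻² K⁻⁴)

T₁/T₂ ≈ 2.820

T_eq = [S₀(1−A)/(4σd²)]^(1/4), so T ∝ (1−A)^(1/4) / √d.
T₁ = [1360×0.35/(4×5.67×10⁻⁸×0.734²)]^(1/4) = 249.83 K.
T₂ = [1360×0.63/(4×5.67×10⁻⁸×7.83²)]^(1/4) = 88.60 K.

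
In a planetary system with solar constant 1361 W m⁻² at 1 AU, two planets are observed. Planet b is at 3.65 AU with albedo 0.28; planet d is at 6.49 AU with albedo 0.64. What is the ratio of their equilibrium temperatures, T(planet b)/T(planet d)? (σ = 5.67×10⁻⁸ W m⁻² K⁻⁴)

T₁/T₂ ≈ 1.586

T_eq = [S₀(1−A)/(4σd²)]^(1/4), so T ∝ (1−A)^(1/4) / √d.
T₁ = [1361×0.72/(4×5.67×10⁻⁸×3.65²)]^(1/4) = 134.20 K.
T₂ = [1361×0.36/(4×5.67×10⁻⁸×6.49²)]^(1/4) = 84.63 K.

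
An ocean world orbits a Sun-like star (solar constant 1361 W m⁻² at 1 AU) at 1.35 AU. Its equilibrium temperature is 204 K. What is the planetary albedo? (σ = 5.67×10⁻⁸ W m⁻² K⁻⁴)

Flux at 1.35 AU: S = 1361/1.35² = 747 W m⁻².
From T_eq⁴ = S(1−A)/(4σ): 1−A = 4σT_eq⁴/S.
1−A = 4 × 5.67×10⁻⁸ × (204)⁴ / 747 = 0.526.

A ≈ 0.47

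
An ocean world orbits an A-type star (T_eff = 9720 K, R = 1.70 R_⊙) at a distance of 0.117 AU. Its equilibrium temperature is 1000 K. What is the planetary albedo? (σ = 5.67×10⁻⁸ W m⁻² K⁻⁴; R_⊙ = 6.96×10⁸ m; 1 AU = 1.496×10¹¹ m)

R_⋆ = 1.70 × 6.96×10⁸ = 1.18×10⁹ m.
d = 0.117 AU = 1.75×10¹⁰ m.
L = 4πR_⋆²σT_⋆⁴ = 4π(1.18×10⁹)² × 5.67×10⁻⁸ × (9720)⁴ = 8.90×10²⁷ W.
S = L/(4πd²) = 2.31×10⁶ W m⁻².
From T_eq⁴ = S(1−A)/(4σ): 1−A = 4σT_eq⁴/S.
1−A = 4 × 5.67×10⁻⁸ × (1000)⁴ / 2.31×10⁶ = 0.098.

A ≈ 0.90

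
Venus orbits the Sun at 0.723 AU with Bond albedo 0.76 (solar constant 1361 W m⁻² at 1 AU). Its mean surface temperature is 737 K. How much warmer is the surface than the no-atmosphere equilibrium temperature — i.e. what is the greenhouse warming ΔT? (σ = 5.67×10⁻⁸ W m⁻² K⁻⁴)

ΔT ≈ 507.9 K

S = 1361/0.723² = 2604 W m⁻².
T_eq = [S(1−A)/(4σ)]^(1/4) = [2604×0.24/(4×5.67×10⁻⁸)]^(1/4) = 229.1 K.
ΔT = T_surf − T_eq = 737 − 229.1.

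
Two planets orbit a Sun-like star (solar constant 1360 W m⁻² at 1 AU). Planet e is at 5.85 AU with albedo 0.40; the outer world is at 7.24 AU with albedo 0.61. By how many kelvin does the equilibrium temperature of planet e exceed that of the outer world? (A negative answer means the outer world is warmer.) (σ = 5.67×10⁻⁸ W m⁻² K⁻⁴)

ΔT ≈ 19.5 K

T_eq = [S₀(1−A)/(4σd²)]^(1/4), so T ∝ (1−A)^(1/4) / √d.
T₁ = [1360×0.60/(4×5.67×10⁻⁸×5.85²)]^(1/4) = 101.26 K.
T₂ = [1360×0.39/(4×5.67×10⁻⁸×7.24²)]^(1/4) = 81.73 K.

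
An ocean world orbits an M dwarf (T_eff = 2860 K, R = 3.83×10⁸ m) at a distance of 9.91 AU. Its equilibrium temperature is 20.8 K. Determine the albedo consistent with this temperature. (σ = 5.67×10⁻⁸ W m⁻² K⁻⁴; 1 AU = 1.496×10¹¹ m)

A ≈ 0.83

d = 9.91 AU = 1.48×10¹² m.
L = 4πR_⋆²σT_⋆⁴ = 4π(3.83×10⁸)² × 5.67×10⁻⁸ × (2860)⁴ = 6.99×10²⁴ W.
S = L/(4πd²) = 0.253 W m⁻².
From T_eq⁴ = S(1−A)/(4σ): 1−A = 4σT_eq⁴/S.
1−A = 4 × 5.67×10⁻⁸ × (20.8)⁴ / 0.253 = 0.168.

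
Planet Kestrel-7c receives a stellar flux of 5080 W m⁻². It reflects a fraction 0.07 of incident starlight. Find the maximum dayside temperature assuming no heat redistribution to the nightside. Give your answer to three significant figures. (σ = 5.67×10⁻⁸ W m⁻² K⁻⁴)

With no redistribution each surface element balances locally: S(1−A) = σT⁴.
T = [5080 × 0.93 / 5.67×10⁻⁸]^(1/4) = (8.33×10¹⁰)^(1/4) = 537 K.

T_ss ≈ 537 K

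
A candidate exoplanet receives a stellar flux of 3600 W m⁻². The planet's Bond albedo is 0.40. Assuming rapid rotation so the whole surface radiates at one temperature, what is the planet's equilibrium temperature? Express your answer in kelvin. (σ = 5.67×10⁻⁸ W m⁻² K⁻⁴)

Energy balance: absorbed = emitted ⇒ πR²·S(1−A) = 4πR²·σT_eq⁴, so T_eq⁴ = S(1−A)/(4σ).
T_eq = [3600 × 0.60 / (4 × 5.67×10⁻⁸)]^(1/4) = (9.52×10⁹)^(1/4) = 312 K.

T_eq ≈ 312 K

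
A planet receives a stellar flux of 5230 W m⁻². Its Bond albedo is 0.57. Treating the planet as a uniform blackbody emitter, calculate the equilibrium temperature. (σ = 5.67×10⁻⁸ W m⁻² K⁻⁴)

Energy balance: absorbed = emitted ⇒ πR²·S(1−A) = 4πR²·σT_eq⁴, so T_eq⁴ = S(1−A)/(4σ).
T_eq = [5230 × 0.43 / (4 × 5.67×10⁻⁸)]^(1/4) = (9.92×10⁹)^(1/4) = 316 K.

T_eq ≈ 316 K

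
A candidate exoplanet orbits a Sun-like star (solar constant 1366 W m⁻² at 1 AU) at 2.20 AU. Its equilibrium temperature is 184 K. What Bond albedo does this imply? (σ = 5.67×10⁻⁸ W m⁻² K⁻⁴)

Flux at 2.20 AU: S = 1366/2.20² = 282 W m⁻².
From T_eq⁴ = S(1−A)/(4σ): 1−A = 4σT_eq⁴/S.
1−A = 4 × 5.67×10⁻⁸ × (184)⁴ / 282 = 0.921.

A ≈ 0.08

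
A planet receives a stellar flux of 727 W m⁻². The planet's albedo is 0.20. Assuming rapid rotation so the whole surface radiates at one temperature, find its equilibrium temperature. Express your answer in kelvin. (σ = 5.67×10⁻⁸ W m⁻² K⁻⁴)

Energy balance: absorbed = emitted ⇒ πR²·S(1−A) = 4πR²·σT_eq⁴, so T_eq⁴ = S(1−A)/(4σ).
T_eq = [727 × 0.80 / (4 × 5.67×10⁻⁸)]^(1/4) = (2.56×10⁹)^(1/4) = 225 K.

T_eq ≈ 225 K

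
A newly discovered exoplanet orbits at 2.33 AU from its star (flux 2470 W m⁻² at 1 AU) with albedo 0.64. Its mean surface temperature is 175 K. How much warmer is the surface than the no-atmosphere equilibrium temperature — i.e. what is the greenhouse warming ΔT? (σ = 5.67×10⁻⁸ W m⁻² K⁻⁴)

S = 2470/2.33² = 455.0 W m⁻².
T_eq = [S(1−A)/(4σ)]^(1/4) = [455.0×0.36/(4×5.67×10⁻⁸)]^(1/4) = 163.9 K.
ΔT = T_surf − T_eq = 175 − 163.9.

ΔT ≈ 11.1 K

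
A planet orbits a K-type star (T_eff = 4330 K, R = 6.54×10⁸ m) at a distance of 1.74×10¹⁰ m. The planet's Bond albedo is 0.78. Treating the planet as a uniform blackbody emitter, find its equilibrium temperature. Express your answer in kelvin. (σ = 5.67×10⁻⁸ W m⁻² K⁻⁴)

T_eq ≈ 407 K

L = 4πR_⋆²σT_⋆⁴ = 4π(6.54×10⁸)² × 5.67×10⁻⁸ × (4330)⁴ = 1.07×10²⁶ W.
S = L/(4πd²) = 2.82×10⁴ W m⁻².
Energy balance: absorbed = emitted ⇒ πR²·S(1−A) = 4πR²·σT_eq⁴, so T_eq⁴ = S(1−A)/(4σ).
T_eq = [2.82×10⁴ × 0.22 / (4 × 5.67×10⁻⁸)]^(1/4) = (2.73×10¹⁰)^(1/4) = 407 K.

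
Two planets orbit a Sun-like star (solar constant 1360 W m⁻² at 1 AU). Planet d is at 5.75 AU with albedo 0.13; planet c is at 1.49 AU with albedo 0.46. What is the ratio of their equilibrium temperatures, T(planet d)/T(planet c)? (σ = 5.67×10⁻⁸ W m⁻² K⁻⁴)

T_eq = [S₀(1−A)/(4σd²)]^(1/4), so T ∝ (1−A)^(1/4) / √d.
T₁ = [1360×0.87/(4×5.67×10⁻⁸×5.75²)]^(1/4) = 112.08 K.
T₂ = [1360×0.54/(4×5.67×10⁻⁸×1.49²)]^(1/4) = 195.42 K.

T₁/T₂ ≈ 0.574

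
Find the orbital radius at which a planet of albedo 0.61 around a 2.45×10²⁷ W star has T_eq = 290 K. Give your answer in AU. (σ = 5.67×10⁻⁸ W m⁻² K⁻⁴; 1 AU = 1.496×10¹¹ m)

From T_eq⁴ = L(1−A)/(16πσd²): d = √[L(1−A)/(16πσT_eq⁴)].
d = √[2.45×10²⁷ × 0.39 / (16π × 5.67×10⁻⁸ × (290)⁴)] = 2.18×10¹¹ m = 1.46 AU.

d ≈ 1.46 AU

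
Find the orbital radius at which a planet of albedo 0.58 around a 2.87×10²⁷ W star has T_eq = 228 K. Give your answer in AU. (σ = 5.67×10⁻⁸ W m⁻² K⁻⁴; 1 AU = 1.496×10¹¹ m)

From T_eq⁴ = L(1−A)/(16πσd²): d = √[L(1−A)/(16πσT_eq⁴)].
d = √[2.87×10²⁷ × 0.42 / (16π × 5.67×10⁻⁸ × (228)⁴)] = 3.96×10¹¹ m = 2.64 AU.

d ≈ 2.64 AU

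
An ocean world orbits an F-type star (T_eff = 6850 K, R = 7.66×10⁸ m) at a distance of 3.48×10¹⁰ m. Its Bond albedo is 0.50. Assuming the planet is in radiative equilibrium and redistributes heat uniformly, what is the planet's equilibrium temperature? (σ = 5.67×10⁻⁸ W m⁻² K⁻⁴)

L = 4πR_⋆²σT_⋆⁴ = 4π(7.66×10⁸)² × 5.67×10⁻⁸ × (6850)⁴ = 9.20×10²⁶ W.
S = L/(4πd²) = 6.05×10⁴ W m⁻².
Energy balance: absorbed = emitted ⇒ πR²·S(1−A) = 4πR²·σT_eq⁴, so T_eq⁴ = S(1−A)/(4σ).
T_eq = [6.05×10⁴ × 0.50 / (4 × 5.67×10⁻⁸)]^(1/4) = (1.33×10¹¹)^(1/4) = 604 K.

T_eq ≈ 604 K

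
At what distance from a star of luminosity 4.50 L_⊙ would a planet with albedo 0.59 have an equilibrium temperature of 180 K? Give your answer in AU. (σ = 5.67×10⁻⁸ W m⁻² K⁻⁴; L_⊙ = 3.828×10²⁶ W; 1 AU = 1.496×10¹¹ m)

L = 4.50 × 3.828×10²⁶ = 1.72×10²⁷ W.
From T_eq⁴ = L(1−A)/(16πσd²): d = √[L(1−A)/(16πσT_eq⁴)].
d = √[1.72×10²⁷ × 0.41 / (16π × 5.67×10⁻⁸ × (180)⁴)] = 4.86×10¹¹ m = 3.25 AU.

d ≈ 3.25 AU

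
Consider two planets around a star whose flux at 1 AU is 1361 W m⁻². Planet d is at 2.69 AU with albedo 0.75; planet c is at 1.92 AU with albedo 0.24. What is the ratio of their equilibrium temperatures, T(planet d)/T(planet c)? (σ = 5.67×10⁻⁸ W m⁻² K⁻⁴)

T₁/T₂ ≈ 0.640

T_eq = [S₀(1−A)/(4σd²)]^(1/4), so T ∝ (1−A)^(1/4) / √d.
T₁ = [1361×0.25/(4×5.67×10⁻⁸×2.69²)]^(1/4) = 119.99 K.
T₂ = [1361×0.76/(4×5.67×10⁻⁸×1.92²)]^(1/4) = 187.55 K.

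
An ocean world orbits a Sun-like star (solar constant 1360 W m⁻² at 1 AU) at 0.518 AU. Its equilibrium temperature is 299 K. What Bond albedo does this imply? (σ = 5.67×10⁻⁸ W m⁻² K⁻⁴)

A ≈ 0.64

Flux at 0.518 AU: S = 1360/0.518² = 5070 W m⁻².
From T_eq⁴ = S(1−A)/(4σ): 1−A = 4σT_eq⁴/S.
1−A = 4 × 5.67×10⁻⁸ × (299)⁴ / 5070 = 0.358.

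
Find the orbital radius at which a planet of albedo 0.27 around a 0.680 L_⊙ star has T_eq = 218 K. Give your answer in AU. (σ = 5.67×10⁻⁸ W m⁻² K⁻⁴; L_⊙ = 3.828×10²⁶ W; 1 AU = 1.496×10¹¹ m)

L = 0.680 × 3.828×10²⁶ = 2.60×10²⁶ W.
From T_eq⁴ = L(1−A)/(16πσd²): d = √[L(1−A)/(16πσT_eq⁴)].
d = √[2.60×10²⁶ × 0.73 / (16π × 5.67×10⁻⁸ × (218)⁴)] = 1.72×10¹¹ m = 1.15 AU.

d ≈ 1.15 AU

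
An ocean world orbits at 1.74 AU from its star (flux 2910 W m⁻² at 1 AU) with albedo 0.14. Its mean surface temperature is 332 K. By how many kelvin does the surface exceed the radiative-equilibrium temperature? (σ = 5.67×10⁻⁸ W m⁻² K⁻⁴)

ΔT ≈ 86.3 K

S = 2910/1.74² = 961.2 W m⁻².
T_eq = [S(1−A)/(4σ)]^(1/4) = [961.2×0.86/(4×5.67×10⁻⁸)]^(1/4) = 245.7 K.
ΔT = T_surf − T_eq = 332 − 245.7.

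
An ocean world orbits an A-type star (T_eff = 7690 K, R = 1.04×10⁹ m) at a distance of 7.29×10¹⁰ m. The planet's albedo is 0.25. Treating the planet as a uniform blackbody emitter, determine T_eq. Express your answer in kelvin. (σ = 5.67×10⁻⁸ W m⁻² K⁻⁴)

L = 4πR_⋆²σT_⋆⁴ = 4π(1.04×10⁹)² × 5.67×10⁻⁸ × (7690)⁴ = 2.70×10²⁷ W.
S = L/(4πd²) = 4.04×10⁴ W m⁻².
Energy balance: absorbed = emitted ⇒ πR²·S(1−A) = 4πR²·σT_eq⁴, so T_eq⁴ = S(1−A)/(4σ).
T_eq = [4.04×10⁴ × 0.75 / (4 × 5.67×10⁻⁸)]^(1/4) = (1.33×10¹¹)^(1/4) = 604 K.

T_eq ≈ 604 K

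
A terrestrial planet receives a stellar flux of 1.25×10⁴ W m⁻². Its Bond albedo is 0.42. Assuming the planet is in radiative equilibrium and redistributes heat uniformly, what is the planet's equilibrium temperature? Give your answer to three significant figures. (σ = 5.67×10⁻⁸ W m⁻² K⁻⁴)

Energy balance: absorbed = emitted ⇒ πR²·S(1−A) = 4πR²·σT_eq⁴, so T_eq⁴ = S(1−A)/(4σ).
T_eq = [1.25×10⁴ × 0.58 / (4 × 5.67×10⁻⁸)]^(1/4) = (3.20×10¹⁰)^(1/4) = 423 K.

T_eq ≈ 423 K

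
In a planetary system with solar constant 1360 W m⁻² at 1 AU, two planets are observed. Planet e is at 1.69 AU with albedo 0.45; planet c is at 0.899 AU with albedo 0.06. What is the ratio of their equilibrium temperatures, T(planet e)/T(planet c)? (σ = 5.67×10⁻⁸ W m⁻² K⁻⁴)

T_eq = [S₀(1−A)/(4σd²)]^(1/4), so T ∝ (1−A)^(1/4) / √d.
T₁ = [1360×0.55/(4×5.67×10⁻⁸×1.69²)]^(1/4) = 184.34 K.
T₂ = [1360×0.94/(4×5.67×10⁻⁸×0.899²)]^(1/4) = 288.99 K.

T₁/T₂ ≈ 0.638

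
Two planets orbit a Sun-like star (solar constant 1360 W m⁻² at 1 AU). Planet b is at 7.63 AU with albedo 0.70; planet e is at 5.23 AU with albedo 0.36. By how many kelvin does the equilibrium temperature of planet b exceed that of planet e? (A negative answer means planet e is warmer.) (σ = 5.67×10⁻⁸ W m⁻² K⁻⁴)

T_eq = [S₀(1−A)/(4σd²)]^(1/4), so T ∝ (1−A)^(1/4) / √d.
T₁ = [1360×0.30/(4×5.67×10⁻⁸×7.63²)]^(1/4) = 74.56 K.
T₂ = [1360×0.64/(4×5.67×10⁻⁸×5.23²)]^(1/4) = 108.83 K.

ΔT ≈ -34.3 K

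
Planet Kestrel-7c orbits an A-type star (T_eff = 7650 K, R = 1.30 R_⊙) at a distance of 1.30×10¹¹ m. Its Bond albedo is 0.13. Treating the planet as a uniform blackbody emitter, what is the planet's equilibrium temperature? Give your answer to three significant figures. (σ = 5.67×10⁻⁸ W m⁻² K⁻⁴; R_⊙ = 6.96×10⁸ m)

R_⋆ = 1.30 × 6.96×10⁸ = 9.05×10⁸ m.
L = 4πR_⋆²σT_⋆⁴ = 4π(9.05×10⁸)² × 5.67×10⁻⁸ × (7650)⁴ = 2.00×10²⁷ W.
S = L/(4πd²) = 9410 W m⁻².
Energy balance: absorbed = emitted ⇒ πR²·S(1−A) = 4πR²·σT_eq⁴, so T_eq⁴ = S(1−A)/(4σ).
T_eq = [9410 × 0.87 / (4 × 5.67×10⁻⁸)]^(1/4) = (3.61×10¹⁰)^(1/4) = 436 K.

T_eq ≈ 436 K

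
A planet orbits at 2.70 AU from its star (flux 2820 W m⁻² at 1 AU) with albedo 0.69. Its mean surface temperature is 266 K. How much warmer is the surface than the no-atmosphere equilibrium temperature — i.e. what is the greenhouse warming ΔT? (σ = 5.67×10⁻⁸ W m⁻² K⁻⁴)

S = 2820/2.70² = 386.8 W m⁻².
T_eq = [S(1−A)/(4σ)]^(1/4) = [386.8×0.31/(4×5.67×10⁻⁸)]^(1/4) = 151.6 K.
ΔT = T_surf − T_eq = 266 − 151.6.

ΔT ≈ 114.4 K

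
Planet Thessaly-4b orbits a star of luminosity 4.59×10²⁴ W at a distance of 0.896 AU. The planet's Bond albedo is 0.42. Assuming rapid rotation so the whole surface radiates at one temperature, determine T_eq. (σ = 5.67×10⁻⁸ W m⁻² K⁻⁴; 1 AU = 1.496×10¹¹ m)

T_eq ≈ 84.9 K

d = 0.896 AU = 1.34×10¹¹ m.
Flux: S = L/(4πd²) = 4.59×10²⁴/(4π×(1.34×10¹¹)²) = 20.3 W m⁻².
Energy balance: absorbed = emitted ⇒ πR²·S(1−A) = 4πR²·σT_eq⁴, so T_eq⁴ = S(1−A)/(4σ).
T_eq = [20.3 × 0.58 / (4 × 5.67×10⁻⁸)]^(1/4) = (5.20×10⁷)^(1/4) = 84.9 K.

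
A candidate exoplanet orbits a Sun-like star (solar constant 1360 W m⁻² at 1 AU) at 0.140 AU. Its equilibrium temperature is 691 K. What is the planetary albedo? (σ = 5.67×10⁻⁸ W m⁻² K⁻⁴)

A ≈ 0.25

Flux at 0.140 AU: S = 1360/0.140² = 6.94×10⁴ W m⁻².
From T_eq⁴ = S(1−A)/(4σ): 1−A = 4σT_eq⁴/S.
1−A = 4 × 5.67×10⁻⁸ × (691)⁴ / 6.94×10⁴ = 0.745.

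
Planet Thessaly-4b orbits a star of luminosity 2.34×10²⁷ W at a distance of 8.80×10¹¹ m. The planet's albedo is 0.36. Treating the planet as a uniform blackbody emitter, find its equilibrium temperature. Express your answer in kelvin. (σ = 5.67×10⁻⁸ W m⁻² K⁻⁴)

T_eq ≈ 161 K

Flux: S = L/(4πd²) = 2.34×10²⁷/(4π×(8.80×10¹¹)²) = 240 W m⁻².
Energy balance: absorbed = emitted ⇒ πR²·S(1−A) = 4πR²·σT_eq⁴, so T_eq⁴ = S(1−A)/(4σ).
T_eq = [240 × 0.64 / (4 × 5.67×10⁻⁸)]^(1/4) = (6.79×10⁸)^(1/4) = 161 K.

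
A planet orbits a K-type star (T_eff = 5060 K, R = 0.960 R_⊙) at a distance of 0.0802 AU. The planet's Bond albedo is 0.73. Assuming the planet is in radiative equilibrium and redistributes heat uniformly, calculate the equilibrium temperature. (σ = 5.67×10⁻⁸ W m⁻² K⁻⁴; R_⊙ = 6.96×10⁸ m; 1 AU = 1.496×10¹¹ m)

R_⋆ = 0.960 × 6.96×10⁸ = 6.68×10⁸ m.
d = 0.0802 AU = 1.20×10¹⁰ m.
L = 4πR_⋆²σT_⋆⁴ = 4π(6.68×10⁸)² × 5.67×10⁻⁸ × (5060)⁴ = 2.09×10²⁶ W.
S = L/(4πd²) = 1.15×10⁵ W m⁻².
Energy balance: absorbed = emitted ⇒ πR²·S(1−A) = 4πR²·σT_eq⁴, so T_eq⁴ = S(1−A)/(4σ).
T_eq = [1.15×10⁵ × 0.27 / (4 × 5.67×10⁻⁸)]^(1/4) = (1.37×10¹¹)^(1/4) = 609 K.

T_eq ≈ 609 K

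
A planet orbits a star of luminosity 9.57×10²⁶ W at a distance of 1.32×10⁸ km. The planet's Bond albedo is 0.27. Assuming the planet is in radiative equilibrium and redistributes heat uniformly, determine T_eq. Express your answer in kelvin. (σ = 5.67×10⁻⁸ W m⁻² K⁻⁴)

d = 1.32×10⁸ km = 1.32×10¹¹ m.
Flux: S = L/(4πd²) = 9.57×10²⁶/(4π×(1.32×10¹¹)²) = 4370 W m⁻².
Energy balance: absorbed = emitted ⇒ πR²·S(1−A) = 4πR²·σT_eq⁴, so T_eq⁴ = S(1−A)/(4σ).
T_eq = [4370 × 0.73 / (4 × 5.67×10⁻⁸)]^(1/4) = (1.41×10¹⁰)^(1/4) = 344 K.

T_eq ≈ 344 K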